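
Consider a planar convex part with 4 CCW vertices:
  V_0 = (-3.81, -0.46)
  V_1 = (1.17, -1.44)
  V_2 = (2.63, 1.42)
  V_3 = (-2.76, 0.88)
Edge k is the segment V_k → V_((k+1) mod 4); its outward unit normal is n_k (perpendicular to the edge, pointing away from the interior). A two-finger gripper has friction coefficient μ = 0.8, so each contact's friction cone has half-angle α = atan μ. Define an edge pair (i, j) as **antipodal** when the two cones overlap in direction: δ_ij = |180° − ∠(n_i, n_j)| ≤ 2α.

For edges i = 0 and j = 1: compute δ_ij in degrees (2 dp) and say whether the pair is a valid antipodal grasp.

δ = 105.91°, invalid

α = atan 0.8 = 38.66°;  2α = 77.32°
edge 0: e_0 = (+4.98, -0.98);  n_0 = (-0.1931, -0.9812)
edge 1: e_1 = (+1.46, +2.86);  n_1 = (+0.8907, -0.4547)
∠(n_0, n_1) = 74.09°
δ = |180° − 74.09°| = 105.91°
105.91° > 2α = 77.32°  →  invalid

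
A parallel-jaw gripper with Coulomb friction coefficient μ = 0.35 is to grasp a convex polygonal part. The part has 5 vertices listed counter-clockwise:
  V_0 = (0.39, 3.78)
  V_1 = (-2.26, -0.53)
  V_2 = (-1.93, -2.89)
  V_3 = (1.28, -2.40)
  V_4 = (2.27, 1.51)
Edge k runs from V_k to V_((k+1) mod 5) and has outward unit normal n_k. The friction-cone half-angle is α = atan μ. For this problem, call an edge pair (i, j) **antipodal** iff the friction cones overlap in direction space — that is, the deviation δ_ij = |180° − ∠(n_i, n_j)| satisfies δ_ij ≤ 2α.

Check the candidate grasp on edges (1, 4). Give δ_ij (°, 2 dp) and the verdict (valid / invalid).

δ = 31.67°, valid

α = atan 0.35 = 19.29°;  2α = 38.58°
edge 1: e_1 = (+0.33, -2.36);  n_1 = (-0.9904, -0.1385)
edge 4: e_4 = (-1.88, +2.27);  n_4 = (+0.7702, +0.6378)
∠(n_1, n_4) = 148.33°
δ = |180° − 148.33°| = 31.67°
31.67° ≤ 2α = 38.58°  →  valid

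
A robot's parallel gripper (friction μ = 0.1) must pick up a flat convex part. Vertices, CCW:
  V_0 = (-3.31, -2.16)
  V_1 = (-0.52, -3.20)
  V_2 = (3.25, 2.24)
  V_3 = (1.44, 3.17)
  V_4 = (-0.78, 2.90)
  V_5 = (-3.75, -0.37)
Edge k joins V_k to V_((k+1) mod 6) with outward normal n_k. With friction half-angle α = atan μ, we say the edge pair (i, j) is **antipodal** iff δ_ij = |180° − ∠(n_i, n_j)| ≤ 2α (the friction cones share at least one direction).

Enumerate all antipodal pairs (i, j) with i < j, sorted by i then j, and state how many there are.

α = atan 0.1 = 5.71°;  2α = 11.42°
n_0 = (-0.3493, -0.9370)
n_1 = (+0.8219, -0.5696)
n_2 = (+0.4570, +0.8895)
n_3 = (-0.1207, +0.9927)
n_4 = (-0.7402, +0.6723)
n_5 = (-0.9711, -0.2387)
  (0,1): δ = 104.28°  ·
  (0,2): δ = 6.75°  ✓
  (0,3): δ = 27.38°  ·
  (0,4): δ = 68.20°  ·
  (0,5): δ = 124.25°  ·
  (1,2): δ = 82.47°  ·
  (1,3): δ = 48.34°  ·
  (1,4): δ = 7.52°  ✓
  (1,5): δ = 48.53°  ·
  (2,3): δ = 145.87°  ·
  (2,4): δ = 105.05°  ·
  (2,5): δ = 49.00°  ·
  (3,4): δ = 139.18°  ·
  (3,5): δ = 83.12°  ·
  (4,5): δ = 123.94°  ·
antipodal pairs: 2

count = 2; pairs: (0,2), (1,4)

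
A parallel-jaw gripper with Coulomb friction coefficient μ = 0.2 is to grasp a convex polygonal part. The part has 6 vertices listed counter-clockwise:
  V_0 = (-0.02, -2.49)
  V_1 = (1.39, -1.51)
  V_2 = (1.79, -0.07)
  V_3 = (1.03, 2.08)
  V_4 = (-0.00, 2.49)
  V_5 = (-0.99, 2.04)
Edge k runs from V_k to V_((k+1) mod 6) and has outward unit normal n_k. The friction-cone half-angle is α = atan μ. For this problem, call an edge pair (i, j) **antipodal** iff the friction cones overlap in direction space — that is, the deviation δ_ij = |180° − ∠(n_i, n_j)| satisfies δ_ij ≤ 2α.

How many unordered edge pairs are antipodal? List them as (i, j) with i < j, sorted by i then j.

α = atan 0.2 = 11.31°;  2α = 22.62°
n_0 = (+0.5707, -0.8211)
n_1 = (+0.9635, -0.2676)
n_2 = (+0.9428, +0.3333)
n_3 = (+0.3698, +0.9291)
n_4 = (-0.4138, +0.9104)
n_5 = (-0.9778, -0.2094)
  (0,1): δ = 140.32°  ·
  (0,2): δ = 105.33°  ·
  (0,3): δ = 56.51°  ·
  (0,4): δ = 10.36°  ✓
  (0,5): δ = 67.29°  ·
  (1,2): δ = 145.01°  ·
  (1,3): δ = 96.18°  ·
  (1,4): δ = 50.03°  ·
  (1,5): δ = 27.61°  ·
  (2,3): δ = 131.17°  ·
  (2,4): δ = 85.02°  ·
  (2,5): δ = 7.38°  ✓
  (3,4): δ = 133.85°  ·
  (3,5): δ = 56.21°  ·
  (4,5): δ = 102.36°  ·
antipodal pairs: 2

count = 2; pairs: (0,4), (2,5)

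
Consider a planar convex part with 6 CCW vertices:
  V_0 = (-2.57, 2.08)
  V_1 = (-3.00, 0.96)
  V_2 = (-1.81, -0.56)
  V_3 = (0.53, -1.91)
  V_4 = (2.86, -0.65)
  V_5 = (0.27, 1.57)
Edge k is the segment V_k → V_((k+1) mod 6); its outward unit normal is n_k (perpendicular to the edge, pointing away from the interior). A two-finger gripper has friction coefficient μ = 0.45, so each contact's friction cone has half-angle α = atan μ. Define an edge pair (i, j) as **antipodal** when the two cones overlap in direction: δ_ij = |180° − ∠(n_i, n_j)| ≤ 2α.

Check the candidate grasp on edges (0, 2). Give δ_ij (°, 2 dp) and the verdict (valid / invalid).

δ = 98.98°, invalid

α = atan 0.45 = 24.23°;  2α = 48.46°
edge 0: e_0 = (-0.43, -1.12);  n_0 = (-0.9336, +0.3584)
edge 2: e_2 = (+2.34, -1.35);  n_2 = (-0.4997, -0.8662)
∠(n_0, n_2) = 81.02°
δ = |180° − 81.02°| = 98.98°
98.98° > 2α = 48.46°  →  invalid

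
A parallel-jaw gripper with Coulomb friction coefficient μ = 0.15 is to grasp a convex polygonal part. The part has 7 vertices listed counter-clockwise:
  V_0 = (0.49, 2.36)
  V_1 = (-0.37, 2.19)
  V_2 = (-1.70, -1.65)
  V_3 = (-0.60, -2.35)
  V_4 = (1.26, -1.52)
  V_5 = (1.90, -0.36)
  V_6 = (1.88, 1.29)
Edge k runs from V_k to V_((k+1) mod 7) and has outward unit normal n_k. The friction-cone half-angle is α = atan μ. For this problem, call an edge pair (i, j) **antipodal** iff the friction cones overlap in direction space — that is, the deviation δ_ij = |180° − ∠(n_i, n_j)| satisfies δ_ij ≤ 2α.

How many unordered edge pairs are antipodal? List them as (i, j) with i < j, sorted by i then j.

count = 3; pairs: (0,3), (1,4), (2,6)

α = atan 0.15 = 8.53°;  2α = 17.06°
n_0 = (-0.1939, +0.9810)
n_1 = (-0.9449, +0.3273)
n_2 = (-0.5369, -0.8437)
n_3 = (+0.4075, -0.9132)
n_4 = (+0.8756, -0.4831)
n_5 = (+0.9999, +0.0121)
n_6 = (+0.6100, +0.7924)
  (0,1): δ = 120.29°  ·
  (0,2): δ = 43.65°  ·
  (0,3): δ = 12.87°  ✓
  (0,4): δ = 49.93°  ·
  (0,5): δ = 79.51°  ·
  (0,6): δ = 131.23°  ·
  (1,2): δ = 103.37°  ·
  (1,3): δ = 46.85°  ·
  (1,4): δ = 9.78°  ✓
  (1,5): δ = 19.80°  ·
  (1,6): δ = 71.52°  ·
  (2,3): δ = 123.48°  ·
  (2,4): δ = 86.42°  ·
  (2,5): δ = 56.83°  ·
  (2,6): δ = 5.12°  ✓
  (3,4): δ = 142.93°  ·
  (3,5): δ = 113.35°  ·
  (3,6): δ = 61.64°  ·
  (4,5): δ = 150.42°  ·
  (4,6): δ = 98.70°  ·
  (5,6): δ = 128.28°  ·
antipodal pairs: 3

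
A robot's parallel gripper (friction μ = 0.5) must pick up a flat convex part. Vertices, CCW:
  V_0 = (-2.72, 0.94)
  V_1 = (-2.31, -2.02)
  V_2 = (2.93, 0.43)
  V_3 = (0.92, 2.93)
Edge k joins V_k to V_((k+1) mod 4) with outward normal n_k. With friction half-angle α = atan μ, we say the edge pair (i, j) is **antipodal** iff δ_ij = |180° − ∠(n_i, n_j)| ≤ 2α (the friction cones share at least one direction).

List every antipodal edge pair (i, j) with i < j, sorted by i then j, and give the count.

α = atan 0.5 = 26.57°;  2α = 53.13°
n_0 = (-0.9905, -0.1372)
n_1 = (+0.4235, -0.9059)
n_2 = (+0.7793, +0.6266)
n_3 = (-0.4797, +0.8774)
  (0,1): δ = 72.83°  ·
  (0,2): δ = 30.91°  ✓
  (0,3): δ = 110.78°  ·
  (1,2): δ = 76.26°  ·
  (1,3): δ = 3.61°  ✓
  (2,3): δ = 100.13°  ·
antipodal pairs: 2

count = 2; pairs: (0,2), (1,3)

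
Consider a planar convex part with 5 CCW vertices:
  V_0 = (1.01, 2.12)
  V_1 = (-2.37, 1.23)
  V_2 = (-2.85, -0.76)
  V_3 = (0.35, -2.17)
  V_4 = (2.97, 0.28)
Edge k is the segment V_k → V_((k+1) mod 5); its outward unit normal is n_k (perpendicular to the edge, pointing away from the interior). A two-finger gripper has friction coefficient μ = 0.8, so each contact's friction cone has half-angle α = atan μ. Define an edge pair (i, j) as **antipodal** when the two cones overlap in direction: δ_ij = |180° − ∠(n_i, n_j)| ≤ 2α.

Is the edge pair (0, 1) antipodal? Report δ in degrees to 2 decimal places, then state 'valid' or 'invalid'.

α = atan 0.8 = 38.66°;  2α = 77.32°
edge 0: e_0 = (-3.38, -0.89);  n_0 = (-0.2546, +0.9670)
edge 1: e_1 = (-0.48, -1.99);  n_1 = (-0.9721, +0.2345)
∠(n_0, n_1) = 61.69°
δ = |180° − 61.69°| = 118.31°
118.31° > 2α = 77.32°  →  invalid

δ = 118.31°, invalid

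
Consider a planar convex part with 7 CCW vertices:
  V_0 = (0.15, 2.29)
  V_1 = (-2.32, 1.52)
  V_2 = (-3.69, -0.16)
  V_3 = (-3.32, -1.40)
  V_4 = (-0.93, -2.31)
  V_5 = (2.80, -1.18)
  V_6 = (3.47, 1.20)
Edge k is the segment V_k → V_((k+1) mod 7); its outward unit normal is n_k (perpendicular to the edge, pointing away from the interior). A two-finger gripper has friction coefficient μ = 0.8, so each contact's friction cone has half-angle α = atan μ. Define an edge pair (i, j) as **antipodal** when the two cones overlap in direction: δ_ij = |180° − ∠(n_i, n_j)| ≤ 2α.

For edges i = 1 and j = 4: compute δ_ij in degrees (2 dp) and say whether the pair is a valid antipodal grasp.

δ = 33.95°, valid

α = atan 0.8 = 38.66°;  2α = 77.32°
edge 1: e_1 = (-1.37, -1.68);  n_1 = (-0.7750, +0.6320)
edge 4: e_4 = (+3.73, +1.13);  n_4 = (+0.2899, -0.9570)
∠(n_1, n_4) = 146.05°
δ = |180° − 146.05°| = 33.95°
33.95° ≤ 2α = 77.32°  →  valid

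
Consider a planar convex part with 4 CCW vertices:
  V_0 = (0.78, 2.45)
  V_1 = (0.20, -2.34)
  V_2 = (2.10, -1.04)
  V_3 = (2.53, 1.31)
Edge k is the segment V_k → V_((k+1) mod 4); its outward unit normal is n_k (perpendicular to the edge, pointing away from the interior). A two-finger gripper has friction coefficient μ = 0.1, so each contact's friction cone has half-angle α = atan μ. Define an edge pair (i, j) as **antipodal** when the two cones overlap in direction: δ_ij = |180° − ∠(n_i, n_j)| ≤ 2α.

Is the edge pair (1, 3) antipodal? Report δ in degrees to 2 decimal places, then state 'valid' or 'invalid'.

δ = 67.46°, invalid

α = atan 0.1 = 5.71°;  2α = 11.42°
edge 1: e_1 = (+1.90, +1.30);  n_1 = (+0.5647, -0.8253)
edge 3: e_3 = (-1.75, +1.14);  n_3 = (+0.5458, +0.8379)
∠(n_1, n_3) = 112.54°
δ = |180° − 112.54°| = 67.46°
67.46° > 2α = 11.42°  →  invalid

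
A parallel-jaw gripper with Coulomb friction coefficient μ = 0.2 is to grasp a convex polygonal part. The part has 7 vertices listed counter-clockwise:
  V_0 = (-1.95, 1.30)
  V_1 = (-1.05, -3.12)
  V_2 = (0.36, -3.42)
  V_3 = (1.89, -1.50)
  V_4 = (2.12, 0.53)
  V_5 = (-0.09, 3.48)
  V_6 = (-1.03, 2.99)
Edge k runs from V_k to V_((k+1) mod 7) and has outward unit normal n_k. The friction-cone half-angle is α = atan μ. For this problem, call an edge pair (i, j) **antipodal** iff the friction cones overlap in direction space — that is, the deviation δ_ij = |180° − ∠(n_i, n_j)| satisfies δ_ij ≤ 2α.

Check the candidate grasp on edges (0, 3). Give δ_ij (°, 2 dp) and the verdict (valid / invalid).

α = atan 0.2 = 11.31°;  2α = 22.62°
edge 0: e_0 = (+0.90, -4.42);  n_0 = (-0.9799, -0.1995)
edge 3: e_3 = (+0.23, +2.03);  n_3 = (+0.9936, -0.1126)
∠(n_0, n_3) = 162.03°
δ = |180° − 162.03°| = 17.97°
17.97° ≤ 2α = 22.62°  →  valid

δ = 17.97°, valid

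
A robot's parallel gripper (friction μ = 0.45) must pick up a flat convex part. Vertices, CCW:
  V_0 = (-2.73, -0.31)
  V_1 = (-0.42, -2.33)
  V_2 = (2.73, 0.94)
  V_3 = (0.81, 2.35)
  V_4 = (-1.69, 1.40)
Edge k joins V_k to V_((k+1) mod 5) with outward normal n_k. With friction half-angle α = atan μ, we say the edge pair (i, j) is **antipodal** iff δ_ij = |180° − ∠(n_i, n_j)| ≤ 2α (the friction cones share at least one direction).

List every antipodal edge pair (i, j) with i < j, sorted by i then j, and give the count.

α = atan 0.45 = 24.23°;  2α = 48.46°
n_0 = (-0.6583, -0.7528)
n_1 = (+0.7202, -0.6938)
n_2 = (+0.5919, +0.8060)
n_3 = (-0.3552, +0.9348)
n_4 = (-0.8544, +0.5196)
  (0,1): δ = 92.76°  ·
  (0,2): δ = 4.88°  ✓
  (0,3): δ = 61.98°  ·
  (0,4): δ = 99.86°  ·
  (1,2): δ = 82.36°  ·
  (1,3): δ = 25.26°  ✓
  (1,4): δ = 12.62°  ✓
  (2,3): δ = 122.90°  ·
  (2,4): δ = 85.01°  ·
  (3,4): δ = 142.11°  ·
antipodal pairs: 3

count = 3; pairs: (0,2), (1,3), (1,4)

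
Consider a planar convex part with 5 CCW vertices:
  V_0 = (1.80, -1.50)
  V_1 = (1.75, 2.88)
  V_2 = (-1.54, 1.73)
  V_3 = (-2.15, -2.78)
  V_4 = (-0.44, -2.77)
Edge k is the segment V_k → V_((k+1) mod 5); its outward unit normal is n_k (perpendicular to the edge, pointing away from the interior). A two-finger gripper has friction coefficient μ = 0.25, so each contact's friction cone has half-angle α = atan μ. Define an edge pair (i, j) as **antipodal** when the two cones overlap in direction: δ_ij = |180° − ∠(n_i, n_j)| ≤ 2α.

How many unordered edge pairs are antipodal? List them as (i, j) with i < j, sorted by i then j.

α = atan 0.25 = 14.04°;  2α = 28.07°
n_0 = (+0.9999, +0.0114)
n_1 = (-0.3300, +0.9440)
n_2 = (-0.9910, +0.1340)
n_3 = (+0.0058, -1.0000)
n_4 = (+0.4932, -0.8699)
  (0,1): δ = 71.39°  ·
  (0,2): δ = 8.36°  ✓
  (0,3): δ = 89.68°  ·
  (0,4): δ = 118.90°  ·
  (1,2): δ = 116.97°  ·
  (1,3): δ = 18.93°  ✓
  (1,4): δ = 10.28°  ✓
  (2,3): δ = 81.96°  ·
  (2,4): δ = 52.75°  ·
  (3,4): δ = 150.78°  ·
antipodal pairs: 3

count = 3; pairs: (0,2), (1,3), (1,4)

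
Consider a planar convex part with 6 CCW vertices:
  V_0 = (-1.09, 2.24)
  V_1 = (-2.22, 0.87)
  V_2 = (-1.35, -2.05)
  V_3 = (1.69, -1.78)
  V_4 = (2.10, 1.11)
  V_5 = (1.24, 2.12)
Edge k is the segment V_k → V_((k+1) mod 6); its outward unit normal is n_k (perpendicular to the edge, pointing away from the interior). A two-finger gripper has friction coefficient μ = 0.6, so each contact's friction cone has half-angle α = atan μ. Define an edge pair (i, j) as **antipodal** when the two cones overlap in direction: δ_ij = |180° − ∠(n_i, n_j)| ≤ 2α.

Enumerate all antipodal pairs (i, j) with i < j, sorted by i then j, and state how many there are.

count = 6; pairs: (0,2), (0,3), (1,3), (1,4), (2,4), (2,5)

α = atan 0.6 = 30.96°;  2α = 61.93°
n_0 = (-0.7714, +0.6363)
n_1 = (-0.9584, -0.2855)
n_2 = (+0.0885, -0.9961)
n_3 = (+0.9901, -0.1405)
n_4 = (+0.7614, +0.6483)
n_5 = (+0.0514, +0.9987)
  (0,1): δ = 123.89°  ·
  (0,2): δ = 45.41°  ✓
  (0,3): δ = 31.44°  ✓
  (0,4): δ = 79.93°  ·
  (0,5): δ = 126.57°  ·
  (1,2): δ = 101.52°  ·
  (1,3): δ = 24.67°  ✓
  (1,4): δ = 23.82°  ✓
  (1,5): δ = 70.46°  ·
  (2,3): δ = 103.15°  ·
  (2,4): δ = 54.66°  ✓
  (2,5): δ = 8.02°  ✓
  (3,4): δ = 131.51°  ·
  (3,5): δ = 84.87°  ·
  (4,5): δ = 133.36°  ·
antipodal pairs: 6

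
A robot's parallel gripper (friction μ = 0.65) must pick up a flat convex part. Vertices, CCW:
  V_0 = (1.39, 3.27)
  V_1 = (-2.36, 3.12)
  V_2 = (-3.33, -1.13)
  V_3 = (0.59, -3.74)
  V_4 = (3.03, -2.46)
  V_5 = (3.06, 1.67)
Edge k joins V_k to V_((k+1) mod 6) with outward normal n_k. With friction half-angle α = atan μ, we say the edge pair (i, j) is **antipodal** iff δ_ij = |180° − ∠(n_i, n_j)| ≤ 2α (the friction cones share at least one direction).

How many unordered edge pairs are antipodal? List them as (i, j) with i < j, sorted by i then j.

α = atan 0.65 = 33.02°;  2α = 66.05°
n_0 = (-0.0400, +0.9992)
n_1 = (-0.9749, +0.2225)
n_2 = (-0.5542, -0.8324)
n_3 = (+0.4645, -0.8855)
n_4 = (+1.0000, -0.0073)
n_5 = (+0.6918, +0.7221)
  (0,1): δ = 105.15°  ·
  (0,2): δ = 35.95°  ✓
  (0,3): δ = 25.39°  ✓
  (0,4): δ = 87.29°  ·
  (0,5): δ = 133.94°  ·
  (1,2): δ = 110.80°  ·
  (1,3): δ = 49.46°  ✓
  (1,4): δ = 12.44°  ✓
  (1,5): δ = 59.08°  ✓
  (2,3): δ = 118.66°  ·
  (2,4): δ = 56.76°  ✓
  (2,5): δ = 10.12°  ✓
  (3,4): δ = 118.10°  ·
  (3,5): δ = 71.45°  ·
  (4,5): δ = 133.36°  ·
antipodal pairs: 7

count = 7; pairs: (0,2), (0,3), (1,3), (1,4), (1,5), (2,4), (2,5)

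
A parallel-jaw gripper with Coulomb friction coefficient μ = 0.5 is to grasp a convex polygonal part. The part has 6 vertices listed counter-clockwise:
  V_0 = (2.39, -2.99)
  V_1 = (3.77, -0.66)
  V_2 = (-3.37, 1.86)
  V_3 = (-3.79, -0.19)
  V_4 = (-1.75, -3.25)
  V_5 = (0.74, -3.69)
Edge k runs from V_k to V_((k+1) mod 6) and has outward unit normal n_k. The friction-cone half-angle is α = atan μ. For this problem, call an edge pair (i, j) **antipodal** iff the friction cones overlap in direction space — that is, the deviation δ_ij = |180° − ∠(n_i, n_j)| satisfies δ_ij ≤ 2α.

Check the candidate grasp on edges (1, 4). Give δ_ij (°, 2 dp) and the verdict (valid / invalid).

δ = 9.42°, valid

α = atan 0.5 = 26.57°;  2α = 53.13°
edge 1: e_1 = (-7.14, +2.52);  n_1 = (+0.3328, +0.9430)
edge 4: e_4 = (+2.49, -0.44);  n_4 = (-0.1740, -0.9847)
∠(n_1, n_4) = 170.58°
δ = |180° − 170.58°| = 9.42°
9.42° ≤ 2α = 53.13°  →  valid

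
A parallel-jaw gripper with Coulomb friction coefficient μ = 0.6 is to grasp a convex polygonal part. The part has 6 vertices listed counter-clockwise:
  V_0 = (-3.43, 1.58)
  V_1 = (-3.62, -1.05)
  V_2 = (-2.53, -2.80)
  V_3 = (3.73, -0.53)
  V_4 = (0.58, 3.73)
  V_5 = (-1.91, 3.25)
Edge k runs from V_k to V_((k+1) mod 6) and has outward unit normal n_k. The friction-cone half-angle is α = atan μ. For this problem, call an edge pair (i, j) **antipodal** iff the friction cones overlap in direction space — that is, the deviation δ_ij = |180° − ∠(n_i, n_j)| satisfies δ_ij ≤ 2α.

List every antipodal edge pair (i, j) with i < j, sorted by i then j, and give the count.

count = 4; pairs: (0,3), (1,3), (2,4), (2,5)

α = atan 0.6 = 30.96°;  2α = 61.93°
n_0 = (-0.9974, +0.0721)
n_1 = (-0.8488, -0.5287)
n_2 = (+0.3409, -0.9401)
n_3 = (+0.8041, +0.5946)
n_4 = (-0.1893, +0.9819)
n_5 = (-0.7395, +0.6731)
  (0,1): δ = 143.95°  ·
  (0,2): δ = 65.94°  ·
  (0,3): δ = 40.61°  ✓
  (0,4): δ = 105.04°  ·
  (0,5): δ = 141.82°  ·
  (1,2): δ = 101.99°  ·
  (1,3): δ = 4.56°  ✓
  (1,4): δ = 68.99°  ·
  (1,5): δ = 105.78°  ·
  (2,3): δ = 73.45°  ·
  (2,4): δ = 9.02°  ✓
  (2,5): δ = 27.76°  ✓
  (3,4): δ = 115.57°  ·
  (3,5): δ = 78.79°  ·
  (4,5): δ = 143.22°  ·
antipodal pairs: 4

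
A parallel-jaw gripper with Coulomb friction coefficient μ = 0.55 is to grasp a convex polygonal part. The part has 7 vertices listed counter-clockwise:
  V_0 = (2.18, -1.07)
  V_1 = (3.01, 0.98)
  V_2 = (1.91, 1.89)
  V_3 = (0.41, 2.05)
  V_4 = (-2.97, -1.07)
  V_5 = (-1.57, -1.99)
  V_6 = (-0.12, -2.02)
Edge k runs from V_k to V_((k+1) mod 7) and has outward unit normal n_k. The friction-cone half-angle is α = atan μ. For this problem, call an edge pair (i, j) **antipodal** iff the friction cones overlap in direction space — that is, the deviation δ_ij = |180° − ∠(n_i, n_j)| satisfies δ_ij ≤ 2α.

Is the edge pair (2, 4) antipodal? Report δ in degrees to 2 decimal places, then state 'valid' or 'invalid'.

α = atan 0.55 = 28.81°;  2α = 57.62°
edge 2: e_2 = (-1.50, +0.16);  n_2 = (+0.1061, +0.9944)
edge 4: e_4 = (+1.40, -0.92);  n_4 = (-0.5492, -0.8357)
∠(n_2, n_4) = 152.78°
δ = |180° − 152.78°| = 27.22°
27.22° ≤ 2α = 57.62°  →  valid

δ = 27.22°, valid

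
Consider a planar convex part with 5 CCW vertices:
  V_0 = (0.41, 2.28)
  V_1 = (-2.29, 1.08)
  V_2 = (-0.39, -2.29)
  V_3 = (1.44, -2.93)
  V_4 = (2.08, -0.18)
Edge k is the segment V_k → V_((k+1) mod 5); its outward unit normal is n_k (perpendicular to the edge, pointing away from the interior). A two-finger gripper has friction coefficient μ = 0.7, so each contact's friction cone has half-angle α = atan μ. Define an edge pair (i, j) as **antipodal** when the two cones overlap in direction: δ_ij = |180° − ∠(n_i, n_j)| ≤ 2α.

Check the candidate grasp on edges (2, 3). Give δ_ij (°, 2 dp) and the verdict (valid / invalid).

δ = 83.82°, invalid

α = atan 0.7 = 34.99°;  2α = 69.98°
edge 2: e_2 = (+1.83, -0.64);  n_2 = (-0.3301, -0.9439)
edge 3: e_3 = (+0.64, +2.75);  n_3 = (+0.9740, -0.2267)
∠(n_2, n_3) = 96.18°
δ = |180° − 96.18°| = 83.82°
83.82° > 2α = 69.98°  →  invalid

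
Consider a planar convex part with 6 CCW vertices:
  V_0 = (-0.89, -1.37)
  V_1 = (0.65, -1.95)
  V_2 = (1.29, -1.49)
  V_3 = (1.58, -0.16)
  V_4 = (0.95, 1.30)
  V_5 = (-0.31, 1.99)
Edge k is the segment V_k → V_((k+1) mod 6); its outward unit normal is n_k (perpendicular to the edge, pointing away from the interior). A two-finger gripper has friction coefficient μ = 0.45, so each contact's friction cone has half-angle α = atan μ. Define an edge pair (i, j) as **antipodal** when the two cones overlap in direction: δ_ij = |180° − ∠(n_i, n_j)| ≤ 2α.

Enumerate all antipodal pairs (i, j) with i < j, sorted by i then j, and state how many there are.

count = 5; pairs: (0,3), (0,4), (1,5), (2,5), (3,5)

α = atan 0.45 = 24.23°;  2α = 48.46°
n_0 = (-0.3525, -0.9358)
n_1 = (+0.5836, -0.8120)
n_2 = (+0.9770, -0.2130)
n_3 = (+0.9182, +0.3962)
n_4 = (+0.4803, +0.8771)
n_5 = (-0.9854, +0.1701)
  (0,1): δ = 123.66°  ·
  (0,2): δ = 81.66°  ·
  (0,3): δ = 46.02°  ✓
  (0,4): δ = 8.07°  ✓
  (0,5): δ = 100.84°  ·
  (1,2): δ = 138.01°  ·
  (1,3): δ = 102.37°  ·
  (1,4): δ = 64.41°  ·
  (1,5): δ = 44.50°  ✓
  (2,3): δ = 144.36°  ·
  (2,4): δ = 106.41°  ·
  (2,5): δ = 2.51°  ✓
  (3,4): δ = 142.05°  ·
  (3,5): δ = 33.13°  ✓
  (4,5): δ = 71.09°  ·
antipodal pairs: 5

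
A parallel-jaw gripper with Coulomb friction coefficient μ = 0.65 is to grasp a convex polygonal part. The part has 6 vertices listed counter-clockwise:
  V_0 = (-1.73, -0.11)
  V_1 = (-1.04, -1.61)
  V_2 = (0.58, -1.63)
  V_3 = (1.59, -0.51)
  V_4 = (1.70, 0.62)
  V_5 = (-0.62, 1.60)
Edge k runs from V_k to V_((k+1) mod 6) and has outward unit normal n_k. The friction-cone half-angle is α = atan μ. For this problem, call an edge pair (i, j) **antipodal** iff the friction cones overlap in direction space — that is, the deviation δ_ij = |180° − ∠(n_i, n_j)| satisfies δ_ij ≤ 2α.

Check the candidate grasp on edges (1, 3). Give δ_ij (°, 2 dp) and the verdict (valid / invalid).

α = atan 0.65 = 33.02°;  2α = 66.05°
edge 1: e_1 = (+1.62, -0.02);  n_1 = (-0.0123, -0.9999)
edge 3: e_3 = (+0.11, +1.13);  n_3 = (+0.9953, -0.0969)
∠(n_1, n_3) = 85.15°
δ = |180° − 85.15°| = 94.85°
94.85° > 2α = 66.05°  →  invalid

δ = 94.85°, invalid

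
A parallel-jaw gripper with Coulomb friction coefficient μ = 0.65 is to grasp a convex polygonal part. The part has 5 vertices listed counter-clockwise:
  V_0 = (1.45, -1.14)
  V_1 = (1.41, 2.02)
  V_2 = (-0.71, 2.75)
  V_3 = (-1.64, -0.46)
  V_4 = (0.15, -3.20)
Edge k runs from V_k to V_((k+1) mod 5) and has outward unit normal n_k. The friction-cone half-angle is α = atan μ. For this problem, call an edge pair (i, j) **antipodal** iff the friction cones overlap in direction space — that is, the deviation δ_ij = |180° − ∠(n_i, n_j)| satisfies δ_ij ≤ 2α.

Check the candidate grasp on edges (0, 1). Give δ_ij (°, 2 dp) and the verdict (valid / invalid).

δ = 109.73°, invalid

α = atan 0.65 = 33.02°;  2α = 66.05°
edge 0: e_0 = (-0.04, +3.16);  n_0 = (+0.9999, +0.0127)
edge 1: e_1 = (-2.12, +0.73);  n_1 = (+0.3256, +0.9455)
∠(n_0, n_1) = 70.27°
δ = |180° − 70.27°| = 109.73°
109.73° > 2α = 66.05°  →  invalid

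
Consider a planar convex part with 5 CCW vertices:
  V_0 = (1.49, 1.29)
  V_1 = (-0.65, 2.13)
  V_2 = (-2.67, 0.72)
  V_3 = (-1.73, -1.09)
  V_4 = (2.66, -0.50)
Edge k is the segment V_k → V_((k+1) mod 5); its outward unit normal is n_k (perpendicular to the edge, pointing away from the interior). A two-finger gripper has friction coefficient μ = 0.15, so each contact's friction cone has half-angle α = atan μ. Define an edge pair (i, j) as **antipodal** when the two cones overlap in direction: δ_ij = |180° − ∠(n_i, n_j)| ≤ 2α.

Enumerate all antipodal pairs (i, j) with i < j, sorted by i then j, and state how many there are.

count = 1; pairs: (2,4)

α = atan 0.15 = 8.53°;  2α = 17.06°
n_0 = (+0.3654, +0.9309)
n_1 = (-0.5724, +0.8200)
n_2 = (-0.8875, -0.4609)
n_3 = (+0.1332, -0.9911)
n_4 = (+0.8371, +0.5471)
  (0,1): δ = 123.65°  ·
  (0,2): δ = 41.12°  ·
  (0,3): δ = 29.09°  ·
  (0,4): δ = 144.60°  ·
  (1,2): δ = 97.47°  ·
  (1,3): δ = 27.26°  ·
  (1,4): δ = 88.25°  ·
  (2,3): δ = 109.79°  ·
  (2,4): δ = 5.73°  ✓
  (3,4): δ = 64.48°  ·
antipodal pairs: 1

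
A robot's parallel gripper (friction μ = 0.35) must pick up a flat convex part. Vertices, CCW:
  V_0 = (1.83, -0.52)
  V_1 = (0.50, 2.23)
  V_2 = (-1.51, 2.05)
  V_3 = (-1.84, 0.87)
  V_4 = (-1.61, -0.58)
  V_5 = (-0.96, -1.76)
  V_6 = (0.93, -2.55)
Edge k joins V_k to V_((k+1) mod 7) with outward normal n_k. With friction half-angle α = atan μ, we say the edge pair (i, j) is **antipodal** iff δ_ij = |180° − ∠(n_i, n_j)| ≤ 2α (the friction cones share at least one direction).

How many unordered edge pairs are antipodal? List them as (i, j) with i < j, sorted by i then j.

α = atan 0.35 = 19.29°;  2α = 38.58°
n_0 = (+0.9002, +0.4354)
n_1 = (-0.0892, +0.9960)
n_2 = (-0.9630, +0.2693)
n_3 = (-0.9877, -0.1567)
n_4 = (-0.8759, -0.4825)
n_5 = (-0.3857, -0.9226)
n_6 = (+0.9142, -0.4053)
  (0,1): δ = 110.69°  ·
  (0,2): δ = 41.43°  ·
  (0,3): δ = 16.80°  ✓
  (0,4): δ = 3.04°  ✓
  (0,5): δ = 41.51°  ·
  (0,6): δ = 130.28°  ·
  (1,2): δ = 110.74°  ·
  (1,3): δ = 86.10°  ·
  (1,4): δ = 66.27°  ·
  (1,5): δ = 27.80°  ✓
  (1,6): δ = 60.97°  ·
  (2,3): δ = 155.36°  ·
  (2,4): δ = 135.53°  ·
  (2,5): δ = 97.06°  ·
  (2,6): δ = 8.29°  ✓
  (3,4): δ = 160.17°  ·
  (3,5): δ = 121.70°  ·
  (3,6): δ = 32.92°  ✓
  (4,5): δ = 141.53°  ·
  (4,6): δ = 52.76°  ·
  (5,6): δ = 91.23°  ·
antipodal pairs: 5

count = 5; pairs: (0,3), (0,4), (1,5), (2,6), (3,6)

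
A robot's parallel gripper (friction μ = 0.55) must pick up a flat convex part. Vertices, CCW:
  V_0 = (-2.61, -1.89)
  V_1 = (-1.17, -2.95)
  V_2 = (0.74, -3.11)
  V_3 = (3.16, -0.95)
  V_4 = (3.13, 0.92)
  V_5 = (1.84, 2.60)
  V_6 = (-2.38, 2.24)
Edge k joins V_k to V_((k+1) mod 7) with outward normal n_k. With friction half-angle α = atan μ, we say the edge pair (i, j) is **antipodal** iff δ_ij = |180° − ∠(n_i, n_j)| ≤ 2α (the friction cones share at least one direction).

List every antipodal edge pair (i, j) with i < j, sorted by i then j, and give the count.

α = atan 0.55 = 28.81°;  2α = 57.62°
n_0 = (-0.5928, -0.8053)
n_1 = (-0.0835, -0.9965)
n_2 = (+0.6659, -0.7460)
n_3 = (+0.9999, +0.0160)
n_4 = (+0.7932, +0.6090)
n_5 = (-0.0850, +0.9964)
n_6 = (-0.9985, +0.0556)
  (0,1): δ = 148.43°  ·
  (0,2): δ = 101.89°  ·
  (0,3): δ = 52.72°  ✓
  (0,4): δ = 16.12°  ✓
  (0,5): δ = 41.23°  ✓
  (0,6): δ = 123.17°  ·
  (1,2): δ = 133.46°  ·
  (1,3): δ = 84.29°  ·
  (1,4): δ = 47.69°  ✓
  (1,5): δ = 9.66°  ✓
  (1,6): δ = 91.60°  ·
  (2,3): δ = 130.83°  ·
  (2,4): δ = 94.23°  ·
  (2,5): δ = 36.87°  ✓
  (2,6): δ = 45.06°  ✓
  (3,4): δ = 143.40°  ·
  (3,5): δ = 86.04°  ·
  (3,6): δ = 4.11°  ✓
  (4,5): δ = 122.64°  ·
  (4,6): δ = 40.71°  ✓
  (5,6): δ = 98.06°  ·
antipodal pairs: 9

count = 9; pairs: (0,3), (0,4), (0,5), (1,4), (1,5), (2,5), (2,6), (3,6), (4,6)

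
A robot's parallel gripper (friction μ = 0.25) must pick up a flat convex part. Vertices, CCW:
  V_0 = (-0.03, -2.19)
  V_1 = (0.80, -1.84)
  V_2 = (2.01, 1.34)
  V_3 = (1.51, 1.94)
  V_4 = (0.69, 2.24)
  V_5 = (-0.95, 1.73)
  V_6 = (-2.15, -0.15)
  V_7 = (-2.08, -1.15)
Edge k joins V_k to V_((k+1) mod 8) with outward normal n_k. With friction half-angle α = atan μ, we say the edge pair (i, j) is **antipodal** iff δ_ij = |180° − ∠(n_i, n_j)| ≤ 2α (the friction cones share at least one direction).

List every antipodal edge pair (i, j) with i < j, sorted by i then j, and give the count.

count = 5; pairs: (0,4), (1,5), (1,6), (2,7), (3,7)

α = atan 0.25 = 14.04°;  2α = 28.07°
n_0 = (+0.3886, -0.9214)
n_1 = (+0.9346, -0.3556)
n_2 = (+0.7682, +0.6402)
n_3 = (+0.3436, +0.9391)
n_4 = (-0.2969, +0.9549)
n_5 = (-0.8429, +0.5380)
n_6 = (-0.9976, -0.0698)
n_7 = (-0.4524, -0.8918)
  (0,1): δ = 133.70°  ·
  (0,2): δ = 73.06°  ·
  (0,3): δ = 42.96°  ·
  (0,4): δ = 5.59°  ✓
  (0,5): δ = 34.59°  ·
  (0,6): δ = 71.14°  ·
  (0,7): δ = 130.24°  ·
  (1,2): δ = 119.36°  ·
  (1,3): δ = 89.26°  ·
  (1,4): δ = 51.89°  ·
  (1,5): δ = 11.72°  ✓
  (1,6): δ = 24.84°  ✓
  (1,7): δ = 83.93°  ·
  (2,3): δ = 149.90°  ·
  (2,4): δ = 112.53°  ·
  (2,5): δ = 72.36°  ·
  (2,6): δ = 35.80°  ·
  (2,7): δ = 23.29°  ✓
  (3,4): δ = 142.63°  ·
  (3,5): δ = 102.45°  ·
  (3,6): δ = 65.90°  ·
  (3,7): δ = 6.80°  ✓
  (4,5): δ = 139.82°  ·
  (4,6): δ = 103.27°  ·
  (4,7): δ = 44.17°  ·
  (5,6): δ = 143.45°  ·
  (5,7): δ = 84.35°  ·
  (6,7): δ = 120.90°  ·
antipodal pairs: 5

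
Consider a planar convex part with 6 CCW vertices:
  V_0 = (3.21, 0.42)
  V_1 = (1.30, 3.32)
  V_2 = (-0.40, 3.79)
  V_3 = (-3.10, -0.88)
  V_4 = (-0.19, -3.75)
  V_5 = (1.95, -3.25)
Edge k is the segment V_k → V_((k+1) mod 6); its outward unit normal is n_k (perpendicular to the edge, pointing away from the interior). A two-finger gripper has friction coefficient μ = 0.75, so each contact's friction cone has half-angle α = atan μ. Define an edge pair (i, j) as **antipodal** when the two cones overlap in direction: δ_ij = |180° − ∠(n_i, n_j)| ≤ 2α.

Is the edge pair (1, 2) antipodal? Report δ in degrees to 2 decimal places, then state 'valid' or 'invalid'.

δ = 104.58°, invalid

α = atan 0.75 = 36.87°;  2α = 73.74°
edge 1: e_1 = (-1.70, +0.47);  n_1 = (+0.2665, +0.9638)
edge 2: e_2 = (-2.70, -4.67);  n_2 = (-0.8657, +0.5005)
∠(n_1, n_2) = 75.42°
δ = |180° − 75.42°| = 104.58°
104.58° > 2α = 73.74°  →  invalid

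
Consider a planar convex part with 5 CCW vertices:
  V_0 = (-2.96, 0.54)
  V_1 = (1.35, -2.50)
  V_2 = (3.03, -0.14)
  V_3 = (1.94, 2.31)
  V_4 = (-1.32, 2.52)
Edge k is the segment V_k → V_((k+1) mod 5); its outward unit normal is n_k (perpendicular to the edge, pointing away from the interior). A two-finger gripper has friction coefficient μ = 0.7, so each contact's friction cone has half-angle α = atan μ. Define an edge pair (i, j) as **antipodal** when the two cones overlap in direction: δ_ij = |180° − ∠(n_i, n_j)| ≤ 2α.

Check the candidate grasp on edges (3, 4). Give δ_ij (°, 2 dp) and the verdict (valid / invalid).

α = atan 0.7 = 34.99°;  2α = 69.98°
edge 3: e_3 = (-3.26, +0.21);  n_3 = (+0.0643, +0.9979)
edge 4: e_4 = (-1.64, -1.98);  n_4 = (-0.7701, +0.6379)
∠(n_3, n_4) = 54.05°
δ = |180° − 54.05°| = 125.95°
125.95° > 2α = 69.98°  →  invalid

δ = 125.95°, invalid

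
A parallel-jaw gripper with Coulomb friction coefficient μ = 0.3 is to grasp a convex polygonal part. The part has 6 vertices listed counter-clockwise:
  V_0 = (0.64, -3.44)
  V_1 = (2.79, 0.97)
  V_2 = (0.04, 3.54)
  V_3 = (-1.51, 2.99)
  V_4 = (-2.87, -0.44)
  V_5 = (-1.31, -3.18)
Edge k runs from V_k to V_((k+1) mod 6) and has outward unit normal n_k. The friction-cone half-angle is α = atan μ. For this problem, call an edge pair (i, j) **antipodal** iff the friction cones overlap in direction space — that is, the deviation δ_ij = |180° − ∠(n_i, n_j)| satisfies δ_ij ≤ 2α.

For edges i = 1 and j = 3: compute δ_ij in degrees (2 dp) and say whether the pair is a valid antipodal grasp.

α = atan 0.3 = 16.70°;  2α = 33.40°
edge 1: e_1 = (-2.75, +2.57);  n_1 = (+0.6828, +0.7306)
edge 3: e_3 = (-1.36, -3.43);  n_3 = (-0.9296, +0.3686)
∠(n_1, n_3) = 111.43°
δ = |180° − 111.43°| = 68.57°
68.57° > 2α = 33.40°  →  invalid

δ = 68.57°, invalid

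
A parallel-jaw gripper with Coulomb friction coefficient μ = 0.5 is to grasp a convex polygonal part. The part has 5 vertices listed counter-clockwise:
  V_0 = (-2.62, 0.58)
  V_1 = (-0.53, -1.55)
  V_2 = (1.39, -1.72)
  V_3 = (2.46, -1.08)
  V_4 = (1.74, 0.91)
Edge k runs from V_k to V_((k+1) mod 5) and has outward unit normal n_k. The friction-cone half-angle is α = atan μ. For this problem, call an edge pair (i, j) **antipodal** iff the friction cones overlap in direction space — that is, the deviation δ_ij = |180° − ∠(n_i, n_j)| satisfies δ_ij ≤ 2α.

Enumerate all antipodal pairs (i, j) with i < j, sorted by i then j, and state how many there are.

count = 4; pairs: (0,3), (0,4), (1,4), (2,4)

α = atan 0.5 = 26.57°;  2α = 53.13°
n_0 = (-0.7138, -0.7004)
n_1 = (-0.0882, -0.9961)
n_2 = (+0.5133, -0.8582)
n_3 = (+0.9403, +0.3402)
n_4 = (-0.0755, +0.9971)
  (0,1): δ = 139.52°  ·
  (0,2): δ = 103.57°  ·
  (0,3): δ = 24.57°  ✓
  (0,4): δ = 49.87°  ✓
  (1,2): δ = 144.06°  ·
  (1,3): δ = 65.05°  ·
  (1,4): δ = 9.39°  ✓
  (2,3): δ = 100.99°  ·
  (2,4): δ = 26.56°  ✓
  (3,4): δ = 105.56°  ·
antipodal pairs: 4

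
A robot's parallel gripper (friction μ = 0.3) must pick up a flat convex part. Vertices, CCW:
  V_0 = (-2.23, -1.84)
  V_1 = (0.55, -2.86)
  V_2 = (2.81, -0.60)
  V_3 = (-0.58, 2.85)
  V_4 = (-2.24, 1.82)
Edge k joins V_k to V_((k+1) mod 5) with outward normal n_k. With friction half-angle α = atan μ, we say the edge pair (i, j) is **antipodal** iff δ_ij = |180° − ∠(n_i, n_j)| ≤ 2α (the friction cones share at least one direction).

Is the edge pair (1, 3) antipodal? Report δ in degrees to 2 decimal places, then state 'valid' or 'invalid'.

δ = 13.18°, valid

α = atan 0.3 = 16.70°;  2α = 33.40°
edge 1: e_1 = (+2.26, +2.26);  n_1 = (+0.7071, -0.7071)
edge 3: e_3 = (-1.66, -1.03);  n_3 = (-0.5272, +0.8497)
∠(n_1, n_3) = 166.82°
δ = |180° − 166.82°| = 13.18°
13.18° ≤ 2α = 33.40°  →  valid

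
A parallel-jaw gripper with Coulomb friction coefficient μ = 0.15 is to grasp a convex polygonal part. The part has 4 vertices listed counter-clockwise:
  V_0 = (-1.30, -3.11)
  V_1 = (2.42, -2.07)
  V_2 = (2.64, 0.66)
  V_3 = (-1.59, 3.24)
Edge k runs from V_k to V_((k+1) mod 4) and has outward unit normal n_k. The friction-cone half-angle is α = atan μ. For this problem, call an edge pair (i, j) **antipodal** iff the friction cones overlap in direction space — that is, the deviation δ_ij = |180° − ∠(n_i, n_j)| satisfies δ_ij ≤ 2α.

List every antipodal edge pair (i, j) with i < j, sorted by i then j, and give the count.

count = 1; pairs: (1,3)

α = atan 0.15 = 8.53°;  2α = 17.06°
n_0 = (+0.2692, -0.9631)
n_1 = (+0.9968, -0.0803)
n_2 = (+0.5207, +0.8537)
n_3 = (-0.9990, -0.0456)
  (0,1): δ = 110.23°  ·
  (0,2): δ = 47.00°  ·
  (0,3): δ = 77.00°  ·
  (1,2): δ = 116.77°  ·
  (1,3): δ = 7.22°  ✓
  (2,3): δ = 56.00°  ·
antipodal pairs: 1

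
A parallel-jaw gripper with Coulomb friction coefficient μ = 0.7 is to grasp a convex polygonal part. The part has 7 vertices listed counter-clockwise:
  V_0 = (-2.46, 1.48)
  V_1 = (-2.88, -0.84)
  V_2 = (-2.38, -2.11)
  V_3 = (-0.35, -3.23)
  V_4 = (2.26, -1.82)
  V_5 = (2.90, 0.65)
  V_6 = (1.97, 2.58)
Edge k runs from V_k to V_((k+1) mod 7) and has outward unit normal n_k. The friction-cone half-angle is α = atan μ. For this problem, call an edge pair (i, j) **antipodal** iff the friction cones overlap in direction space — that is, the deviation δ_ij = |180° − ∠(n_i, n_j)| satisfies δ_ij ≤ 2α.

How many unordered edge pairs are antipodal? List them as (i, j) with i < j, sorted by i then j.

α = atan 0.7 = 34.99°;  2α = 69.98°
n_0 = (-0.9840, +0.1781)
n_1 = (-0.9305, -0.3663)
n_2 = (-0.4831, -0.8756)
n_3 = (+0.4753, -0.8798)
n_4 = (+0.9680, -0.2508)
n_5 = (+0.9009, +0.4341)
n_6 = (-0.2410, +0.9705)
  (0,1): δ = 148.25°  ·
  (0,2): δ = 108.63°  ·
  (0,3): δ = 51.36°  ✓
  (0,4): δ = 4.27°  ✓
  (0,5): δ = 35.99°  ✓
  (0,6): δ = 114.21°  ·
  (1,2): δ = 140.38°  ·
  (1,3): δ = 83.11°  ·
  (1,4): δ = 36.02°  ✓
  (1,5): δ = 4.24°  ✓
  (1,6): δ = 82.46°  ·
  (2,3): δ = 122.73°  ·
  (2,4): δ = 75.64°  ·
  (2,5): δ = 35.39°  ✓
  (2,6): δ = 42.83°  ✓
  (3,4): δ = 132.91°  ·
  (3,5): δ = 92.65°  ·
  (3,6): δ = 14.43°  ✓
  (4,5): δ = 139.75°  ·
  (4,6): δ = 61.53°  ✓
  (5,6): δ = 101.78°  ·
antipodal pairs: 9

count = 9; pairs: (0,3), (0,4), (0,5), (1,4), (1,5), (2,5), (2,6), (3,6), (4,6)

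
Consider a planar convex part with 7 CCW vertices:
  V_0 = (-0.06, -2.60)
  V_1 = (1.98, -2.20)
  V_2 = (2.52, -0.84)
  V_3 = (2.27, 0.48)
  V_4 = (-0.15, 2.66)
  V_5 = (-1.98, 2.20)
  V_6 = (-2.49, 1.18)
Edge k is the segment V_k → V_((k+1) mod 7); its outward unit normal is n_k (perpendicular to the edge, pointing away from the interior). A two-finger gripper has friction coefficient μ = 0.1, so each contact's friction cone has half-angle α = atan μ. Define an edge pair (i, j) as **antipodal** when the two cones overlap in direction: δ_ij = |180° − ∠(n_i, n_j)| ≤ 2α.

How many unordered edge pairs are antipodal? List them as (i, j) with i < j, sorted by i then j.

α = atan 0.1 = 5.71°;  2α = 11.42°
n_0 = (+0.1924, -0.9813)
n_1 = (+0.9294, -0.3690)
n_2 = (+0.9825, +0.1861)
n_3 = (+0.6693, +0.7430)
n_4 = (-0.2438, +0.9698)
n_5 = (-0.8944, +0.4472)
n_6 = (-0.8412, -0.5408)
  (0,1): δ = 122.75°  ·
  (0,2): δ = 90.37°  ·
  (0,3): δ = 53.11°  ·
  (0,4): δ = 3.02°  ✓
  (0,5): δ = 52.34°  ·
  (0,6): δ = 111.64°  ·
  (1,2): δ = 147.62°  ·
  (1,3): δ = 110.36°  ·
  (1,4): δ = 54.23°  ·
  (1,5): δ = 4.91°  ✓
  (1,6): δ = 54.39°  ·
  (2,3): δ = 142.74°  ·
  (2,4): δ = 86.61°  ·
  (2,5): δ = 37.29°  ·
  (2,6): δ = 22.01°  ·
  (3,4): δ = 123.88°  ·
  (3,5): δ = 74.55°  ·
  (3,6): δ = 15.25°  ·
  (4,5): δ = 130.67°  ·
  (4,6): δ = 71.37°  ·
  (5,6): δ = 120.70°  ·
antipodal pairs: 2

count = 2; pairs: (0,4), (1,5)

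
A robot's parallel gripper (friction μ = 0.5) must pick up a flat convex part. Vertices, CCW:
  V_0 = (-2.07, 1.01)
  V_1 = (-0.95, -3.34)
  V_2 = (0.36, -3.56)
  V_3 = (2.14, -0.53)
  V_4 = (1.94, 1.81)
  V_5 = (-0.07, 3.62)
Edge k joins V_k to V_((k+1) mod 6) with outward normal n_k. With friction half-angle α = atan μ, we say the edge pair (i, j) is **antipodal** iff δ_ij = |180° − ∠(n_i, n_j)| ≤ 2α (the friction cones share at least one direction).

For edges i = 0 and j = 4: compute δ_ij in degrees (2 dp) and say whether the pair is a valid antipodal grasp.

α = atan 0.5 = 26.57°;  2α = 53.13°
edge 0: e_0 = (+1.12, -4.35);  n_0 = (-0.9684, -0.2493)
edge 4: e_4 = (-2.01, +1.81);  n_4 = (+0.6692, +0.7431)
∠(n_0, n_4) = 146.44°
δ = |180° − 146.44°| = 33.56°
33.56° ≤ 2α = 53.13°  →  valid

δ = 33.56°, valid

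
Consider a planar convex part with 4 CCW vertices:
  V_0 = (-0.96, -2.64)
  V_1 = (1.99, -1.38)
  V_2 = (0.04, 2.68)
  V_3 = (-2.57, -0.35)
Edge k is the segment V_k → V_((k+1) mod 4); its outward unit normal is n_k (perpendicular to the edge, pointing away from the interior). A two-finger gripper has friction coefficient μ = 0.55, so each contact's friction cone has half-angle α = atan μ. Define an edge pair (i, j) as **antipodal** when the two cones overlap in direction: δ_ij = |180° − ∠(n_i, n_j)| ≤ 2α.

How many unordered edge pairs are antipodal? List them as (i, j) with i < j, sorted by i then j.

α = atan 0.55 = 28.81°;  2α = 57.62°
n_0 = (+0.3928, -0.9196)
n_1 = (+0.9014, +0.4329)
n_2 = (-0.7577, +0.6526)
n_3 = (-0.8181, -0.5751)
  (0,1): δ = 87.47°  ·
  (0,2): δ = 26.13°  ✓
  (0,3): δ = 101.98°  ·
  (1,2): δ = 66.40°  ·
  (1,3): δ = 9.45°  ✓
  (2,3): δ = 104.15°  ·
antipodal pairs: 2

count = 2; pairs: (0,2), (1,3)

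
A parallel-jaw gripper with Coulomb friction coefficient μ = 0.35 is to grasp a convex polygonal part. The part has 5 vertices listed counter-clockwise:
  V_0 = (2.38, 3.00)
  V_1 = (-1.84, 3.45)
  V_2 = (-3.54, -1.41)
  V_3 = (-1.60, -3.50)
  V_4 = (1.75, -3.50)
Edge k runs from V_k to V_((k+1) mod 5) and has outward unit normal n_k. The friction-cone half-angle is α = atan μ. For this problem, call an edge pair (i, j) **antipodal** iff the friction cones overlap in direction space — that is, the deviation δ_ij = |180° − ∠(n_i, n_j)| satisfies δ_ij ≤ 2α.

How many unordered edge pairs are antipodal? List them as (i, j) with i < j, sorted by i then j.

α = atan 0.35 = 19.29°;  2α = 38.58°
n_0 = (+0.1060, +0.9944)
n_1 = (-0.9439, +0.3302)
n_2 = (-0.7329, -0.6803)
n_3 = (+0.0000, -1.0000)
n_4 = (+0.9953, -0.0965)
  (0,1): δ = 103.19°  ·
  (0,2): δ = 41.04°  ·
  (0,3): δ = 6.09°  ✓
  (0,4): δ = 90.55°  ·
  (1,2): δ = 117.85°  ·
  (1,3): δ = 70.72°  ·
  (1,4): δ = 13.74°  ✓
  (2,3): δ = 132.87°  ·
  (2,4): δ = 48.40°  ·
  (3,4): δ = 95.54°  ·
antipodal pairs: 2

count = 2; pairs: (0,3), (1,4)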